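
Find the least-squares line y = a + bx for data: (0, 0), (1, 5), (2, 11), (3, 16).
a = -1/10, b = 27/5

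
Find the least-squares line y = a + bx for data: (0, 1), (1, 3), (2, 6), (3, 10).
a = 1/2, b = 3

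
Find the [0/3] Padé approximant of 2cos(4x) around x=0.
2/(8*x**2 + 1)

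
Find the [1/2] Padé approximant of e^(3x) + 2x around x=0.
(169*x/41 + 1)/(-9*x**2/82 - 36*x/41 + 1)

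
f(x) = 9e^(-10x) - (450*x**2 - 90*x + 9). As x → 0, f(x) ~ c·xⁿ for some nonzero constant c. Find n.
3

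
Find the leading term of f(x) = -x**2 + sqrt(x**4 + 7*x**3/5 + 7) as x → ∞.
7*x/10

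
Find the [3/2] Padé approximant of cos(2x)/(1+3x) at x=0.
(44*x**3/7 - 44*x**2/21 - 3*x + 1)/(1 - 191*x**2/21)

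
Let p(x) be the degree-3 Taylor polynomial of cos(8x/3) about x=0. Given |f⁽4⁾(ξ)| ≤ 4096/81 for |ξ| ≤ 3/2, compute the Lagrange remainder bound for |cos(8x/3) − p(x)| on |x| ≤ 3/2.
32/3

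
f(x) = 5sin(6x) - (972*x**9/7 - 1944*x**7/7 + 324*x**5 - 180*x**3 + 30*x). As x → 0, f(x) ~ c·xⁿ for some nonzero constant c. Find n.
11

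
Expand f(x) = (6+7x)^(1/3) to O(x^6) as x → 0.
6**(1/3) + 7*6**(1/3)*x/18 - 49*6**(1/3)*x**2/324 + 1715*6**(1/3)*x**3/17496 - 12005*6**(1/3)*x**4/157464 + 184877*6**(1/3)*x**5/2834352 + O(x**6)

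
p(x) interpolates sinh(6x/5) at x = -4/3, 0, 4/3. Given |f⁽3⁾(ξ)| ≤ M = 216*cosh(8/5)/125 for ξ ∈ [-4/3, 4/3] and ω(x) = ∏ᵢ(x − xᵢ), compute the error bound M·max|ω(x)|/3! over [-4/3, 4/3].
512*sqrt(3)*cosh(8/5)/3375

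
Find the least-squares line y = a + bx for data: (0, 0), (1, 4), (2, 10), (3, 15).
a = -2/5, b = 51/10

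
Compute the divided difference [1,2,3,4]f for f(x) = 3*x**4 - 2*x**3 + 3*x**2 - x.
28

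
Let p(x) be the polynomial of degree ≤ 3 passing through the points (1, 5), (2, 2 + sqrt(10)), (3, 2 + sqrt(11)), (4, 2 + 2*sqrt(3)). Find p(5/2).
-sqrt(3)/8 + 9*sqrt(10)/16 + 29/16 + 9*sqrt(11)/16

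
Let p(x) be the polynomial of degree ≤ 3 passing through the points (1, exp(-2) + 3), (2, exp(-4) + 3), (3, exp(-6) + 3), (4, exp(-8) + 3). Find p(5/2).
(-exp(6) - 1 + 9*exp(2) + 9*exp(4) + 48*exp(8))*exp(-8)/16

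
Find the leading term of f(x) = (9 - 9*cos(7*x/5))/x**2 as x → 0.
441/50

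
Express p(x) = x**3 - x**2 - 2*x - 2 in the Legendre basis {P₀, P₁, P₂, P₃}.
(-7/3)P₀ + (-7/5)P₁ + (-2/3)P₂ + (2/5)P₃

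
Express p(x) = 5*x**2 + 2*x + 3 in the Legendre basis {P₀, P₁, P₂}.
(14/3)P₀ + (2)P₁ + (10/3)P₂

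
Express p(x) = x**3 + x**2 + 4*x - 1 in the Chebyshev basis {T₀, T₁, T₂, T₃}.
(-1/2)T₀ + (19/4)T₁ + (1/2)T₂ + (1/4)T₃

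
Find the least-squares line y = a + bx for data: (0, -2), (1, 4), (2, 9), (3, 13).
a = -3/2, b = 5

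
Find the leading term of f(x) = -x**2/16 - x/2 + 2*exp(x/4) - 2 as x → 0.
x**3/192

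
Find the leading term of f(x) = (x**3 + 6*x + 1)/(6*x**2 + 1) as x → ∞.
x/6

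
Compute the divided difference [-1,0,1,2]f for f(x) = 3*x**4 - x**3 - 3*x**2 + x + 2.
5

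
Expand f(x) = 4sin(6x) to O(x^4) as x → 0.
24*x - 144*x**3 + O(x**4)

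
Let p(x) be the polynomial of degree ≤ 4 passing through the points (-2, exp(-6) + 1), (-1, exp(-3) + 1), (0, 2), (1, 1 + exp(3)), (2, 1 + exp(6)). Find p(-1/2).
(-5 + 60*exp(3) + (-20*exp(3) + 218 + 3*exp(6))*exp(6))*exp(-6)/128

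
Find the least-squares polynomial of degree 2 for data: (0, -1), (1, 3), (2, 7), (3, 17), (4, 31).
-17/35 + (13/35)x + (13/7)x²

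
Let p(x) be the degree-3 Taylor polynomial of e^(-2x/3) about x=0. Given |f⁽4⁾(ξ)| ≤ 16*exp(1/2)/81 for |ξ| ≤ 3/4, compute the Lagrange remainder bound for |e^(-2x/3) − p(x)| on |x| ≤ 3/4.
exp(1/2)/384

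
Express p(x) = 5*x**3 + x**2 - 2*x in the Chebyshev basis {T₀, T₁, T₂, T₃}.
(1/2)T₀ + (7/4)T₁ + (1/2)T₂ + (5/4)T₃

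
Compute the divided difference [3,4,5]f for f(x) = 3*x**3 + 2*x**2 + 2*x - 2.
38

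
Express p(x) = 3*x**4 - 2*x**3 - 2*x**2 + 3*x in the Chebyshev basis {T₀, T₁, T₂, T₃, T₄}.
(1/8)T₀ + (3/2)T₁ + (1/2)T₂ + (-1/2)T₃ + (3/8)T₄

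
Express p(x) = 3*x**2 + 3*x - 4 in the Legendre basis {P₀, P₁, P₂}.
(-3)P₀ + (3)P₁ + (2)P₂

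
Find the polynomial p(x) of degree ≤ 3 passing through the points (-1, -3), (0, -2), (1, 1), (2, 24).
3*x**3 + x**2 - x - 2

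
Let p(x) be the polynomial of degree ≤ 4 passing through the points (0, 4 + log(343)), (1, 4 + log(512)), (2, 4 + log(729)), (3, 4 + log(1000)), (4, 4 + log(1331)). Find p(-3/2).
4 + log(2674547297698374264627183411732207537069567390474128814152676841976093056220135929130377352411751*11**(49/128)*3**(7/32)*5**(29/32)*7**(9/128)/251084069415467230553431576928306656644094217778561380515840000000000000000000000000000000000000)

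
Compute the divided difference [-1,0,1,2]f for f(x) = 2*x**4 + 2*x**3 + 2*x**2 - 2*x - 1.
6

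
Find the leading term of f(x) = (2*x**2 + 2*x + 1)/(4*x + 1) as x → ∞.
x/2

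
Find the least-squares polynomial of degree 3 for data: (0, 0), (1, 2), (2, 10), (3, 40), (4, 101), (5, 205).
23/126 + (799/756)x + (-461/252)x² + (53/27)x³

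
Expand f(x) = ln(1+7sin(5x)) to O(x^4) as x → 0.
35*x - 1225*x**2/2 + 84875*x**3/6 + O(x**4)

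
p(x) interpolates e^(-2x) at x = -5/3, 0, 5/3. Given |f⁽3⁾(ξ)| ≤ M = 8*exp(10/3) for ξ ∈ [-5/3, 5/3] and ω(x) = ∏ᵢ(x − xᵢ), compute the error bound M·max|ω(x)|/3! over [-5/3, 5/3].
1000*sqrt(3)*exp(10/3)/729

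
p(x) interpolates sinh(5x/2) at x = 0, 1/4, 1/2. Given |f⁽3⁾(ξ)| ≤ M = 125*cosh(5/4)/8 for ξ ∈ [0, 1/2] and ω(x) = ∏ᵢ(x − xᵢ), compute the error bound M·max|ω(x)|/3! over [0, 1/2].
125*sqrt(3)*cosh(5/4)/13824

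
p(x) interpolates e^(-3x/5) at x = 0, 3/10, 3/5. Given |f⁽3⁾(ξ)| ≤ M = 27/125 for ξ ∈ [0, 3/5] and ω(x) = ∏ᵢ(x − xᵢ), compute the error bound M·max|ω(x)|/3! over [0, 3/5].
27*sqrt(3)/125000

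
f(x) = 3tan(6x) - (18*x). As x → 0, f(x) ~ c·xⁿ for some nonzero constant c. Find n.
3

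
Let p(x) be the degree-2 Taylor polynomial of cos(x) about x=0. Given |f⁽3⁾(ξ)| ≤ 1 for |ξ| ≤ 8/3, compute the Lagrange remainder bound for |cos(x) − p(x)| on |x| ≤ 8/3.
256/81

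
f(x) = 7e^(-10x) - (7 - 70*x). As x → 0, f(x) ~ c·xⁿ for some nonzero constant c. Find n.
2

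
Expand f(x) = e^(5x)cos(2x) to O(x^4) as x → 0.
1 + 5*x + 21*x**2/2 + 65*x**3/6 + O(x**4)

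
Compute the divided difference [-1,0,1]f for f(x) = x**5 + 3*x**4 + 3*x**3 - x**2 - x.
2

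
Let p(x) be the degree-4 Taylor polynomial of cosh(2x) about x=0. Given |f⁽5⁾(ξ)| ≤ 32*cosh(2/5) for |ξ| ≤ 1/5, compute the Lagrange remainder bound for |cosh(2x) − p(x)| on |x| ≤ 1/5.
4*cosh(2/5)/46875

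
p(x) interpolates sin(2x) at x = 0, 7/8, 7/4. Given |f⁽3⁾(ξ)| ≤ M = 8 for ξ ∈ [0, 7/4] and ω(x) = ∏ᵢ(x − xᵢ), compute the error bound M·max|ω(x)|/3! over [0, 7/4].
343*sqrt(3)/1728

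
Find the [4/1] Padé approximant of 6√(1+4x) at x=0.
(36*x**4/5 - 48*x**3/5 + 108*x**2/5 + 144*x/5 + 6)/(14*x/5 + 1)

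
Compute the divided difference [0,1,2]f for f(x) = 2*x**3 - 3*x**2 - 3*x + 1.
3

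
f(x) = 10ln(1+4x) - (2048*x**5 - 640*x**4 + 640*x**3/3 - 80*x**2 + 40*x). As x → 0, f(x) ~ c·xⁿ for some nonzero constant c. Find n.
6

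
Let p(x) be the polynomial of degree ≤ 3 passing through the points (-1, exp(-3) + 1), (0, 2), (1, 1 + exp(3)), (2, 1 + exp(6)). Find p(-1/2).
(5 + (-5*exp(3) + 31 + exp(6))*exp(3))*exp(-3)/16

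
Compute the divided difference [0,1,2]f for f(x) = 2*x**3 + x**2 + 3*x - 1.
7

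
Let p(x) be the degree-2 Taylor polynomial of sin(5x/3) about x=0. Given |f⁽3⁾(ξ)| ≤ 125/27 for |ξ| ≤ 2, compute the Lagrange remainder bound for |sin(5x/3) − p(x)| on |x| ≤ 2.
500/81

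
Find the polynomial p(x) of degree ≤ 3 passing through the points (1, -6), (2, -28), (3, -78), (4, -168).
-2*x**3 - 2*x**2 - 2*x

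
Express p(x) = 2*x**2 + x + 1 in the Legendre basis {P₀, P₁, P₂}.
(5/3)P₀ + P₁ + (4/3)P₂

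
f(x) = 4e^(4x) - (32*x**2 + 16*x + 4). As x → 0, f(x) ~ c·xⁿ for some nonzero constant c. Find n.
3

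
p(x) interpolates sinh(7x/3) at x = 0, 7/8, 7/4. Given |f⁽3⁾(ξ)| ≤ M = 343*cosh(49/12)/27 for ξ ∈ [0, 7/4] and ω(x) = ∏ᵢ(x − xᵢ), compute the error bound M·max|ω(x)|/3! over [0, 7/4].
117649*sqrt(3)*cosh(49/12)/373248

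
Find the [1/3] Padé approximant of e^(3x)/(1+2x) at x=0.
(5*x/4 + 1)/(21*x**3/8 - 11*x**2/4 + x/4 + 1)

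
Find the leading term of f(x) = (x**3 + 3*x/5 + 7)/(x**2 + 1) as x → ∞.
x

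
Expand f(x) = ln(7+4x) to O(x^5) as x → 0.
log(7) + 4*x/7 - 8*x**2/49 + 64*x**3/1029 - 64*x**4/2401 + O(x**5)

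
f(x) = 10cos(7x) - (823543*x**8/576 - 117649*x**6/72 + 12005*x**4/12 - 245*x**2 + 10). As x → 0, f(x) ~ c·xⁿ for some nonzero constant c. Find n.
10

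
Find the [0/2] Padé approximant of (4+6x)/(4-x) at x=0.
1/(21*x**2/8 - 7*x/4 + 1)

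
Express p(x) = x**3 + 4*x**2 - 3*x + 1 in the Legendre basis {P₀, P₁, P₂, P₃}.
(7/3)P₀ + (-12/5)P₁ + (8/3)P₂ + (2/5)P₃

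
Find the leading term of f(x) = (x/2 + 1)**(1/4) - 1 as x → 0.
x/8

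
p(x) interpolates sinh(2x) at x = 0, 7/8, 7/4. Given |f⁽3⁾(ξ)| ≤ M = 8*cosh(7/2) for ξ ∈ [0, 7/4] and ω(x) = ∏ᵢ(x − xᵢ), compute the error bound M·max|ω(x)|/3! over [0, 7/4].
343*sqrt(3)*cosh(7/2)/1728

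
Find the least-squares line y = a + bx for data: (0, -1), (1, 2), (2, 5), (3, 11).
a = -8/5, b = 39/10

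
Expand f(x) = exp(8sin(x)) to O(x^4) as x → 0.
1 + 8*x + 32*x**2 + 84*x**3 + O(x**4)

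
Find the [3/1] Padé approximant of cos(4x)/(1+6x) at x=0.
(16*x**3/9 - 176*x**2/21 + 4*x/63 + 1)/(382*x/63 + 1)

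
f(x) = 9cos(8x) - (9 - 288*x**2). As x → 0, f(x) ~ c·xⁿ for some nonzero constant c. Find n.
4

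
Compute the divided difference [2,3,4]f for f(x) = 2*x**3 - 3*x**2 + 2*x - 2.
15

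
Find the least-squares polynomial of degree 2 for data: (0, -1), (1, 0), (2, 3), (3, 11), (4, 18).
-41/35 + (3/70)x + (17/14)x²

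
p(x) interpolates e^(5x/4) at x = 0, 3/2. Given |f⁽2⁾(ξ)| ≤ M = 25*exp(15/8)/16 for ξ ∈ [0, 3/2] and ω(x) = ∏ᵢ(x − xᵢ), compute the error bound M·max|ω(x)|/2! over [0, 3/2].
225*exp(15/8)/512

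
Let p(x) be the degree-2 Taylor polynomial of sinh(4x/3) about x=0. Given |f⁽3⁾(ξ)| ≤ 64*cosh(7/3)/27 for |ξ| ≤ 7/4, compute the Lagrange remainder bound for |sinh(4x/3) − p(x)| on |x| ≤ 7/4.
343*cosh(7/3)/162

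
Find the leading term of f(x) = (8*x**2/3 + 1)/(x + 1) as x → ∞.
8*x/3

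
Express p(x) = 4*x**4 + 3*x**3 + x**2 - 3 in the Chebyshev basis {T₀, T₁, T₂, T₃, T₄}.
-T₀ + (9/4)T₁ + (5/2)T₂ + (3/4)T₃ + (1/2)T₄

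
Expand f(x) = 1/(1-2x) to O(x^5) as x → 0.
1 + 2*x + 4*x**2 + 8*x**3 + 16*x**4 + O(x**5)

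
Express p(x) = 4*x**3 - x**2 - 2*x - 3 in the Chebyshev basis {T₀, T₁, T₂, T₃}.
(-7/2)T₀ + T₁ + (-1/2)T₂ + T₃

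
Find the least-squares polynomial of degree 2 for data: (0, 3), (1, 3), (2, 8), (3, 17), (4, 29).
14/5 + (-7/5)x + (2)x²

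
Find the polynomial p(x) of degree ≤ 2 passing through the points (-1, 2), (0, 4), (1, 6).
2*x + 4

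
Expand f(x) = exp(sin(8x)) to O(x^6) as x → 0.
1 + 8*x + 32*x**2 - 512*x**4 - 32768*x**5/15 + O(x**6)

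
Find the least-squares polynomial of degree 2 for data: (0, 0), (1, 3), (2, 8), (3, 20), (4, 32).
-1/35 + (67/70)x + (25/14)x²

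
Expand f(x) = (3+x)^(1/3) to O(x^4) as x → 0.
3**(1/3) + 3**(1/3)*x/9 - 3**(1/3)*x**2/81 + 5*3**(1/3)*x**3/2187 + O(x**4)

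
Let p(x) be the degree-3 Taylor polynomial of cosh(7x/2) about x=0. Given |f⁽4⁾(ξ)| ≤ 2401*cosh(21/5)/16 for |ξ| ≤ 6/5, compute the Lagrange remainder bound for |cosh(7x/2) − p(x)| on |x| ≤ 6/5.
64827*cosh(21/5)/5000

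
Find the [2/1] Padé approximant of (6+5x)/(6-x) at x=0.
(5*x/6 + 1)/(1 - x/6)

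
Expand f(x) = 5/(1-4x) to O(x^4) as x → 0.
5 + 20*x + 80*x**2 + 320*x**3 + O(x**4)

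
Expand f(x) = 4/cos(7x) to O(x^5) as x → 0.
4 + 98*x**2 + 12005*x**4/6 + O(x**5)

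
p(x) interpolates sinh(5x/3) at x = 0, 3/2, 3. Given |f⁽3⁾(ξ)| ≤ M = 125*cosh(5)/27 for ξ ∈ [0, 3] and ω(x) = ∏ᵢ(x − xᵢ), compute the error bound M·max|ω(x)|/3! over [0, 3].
125*sqrt(3)*cosh(5)/216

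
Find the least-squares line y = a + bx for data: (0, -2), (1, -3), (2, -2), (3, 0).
a = -14/5, b = 7/10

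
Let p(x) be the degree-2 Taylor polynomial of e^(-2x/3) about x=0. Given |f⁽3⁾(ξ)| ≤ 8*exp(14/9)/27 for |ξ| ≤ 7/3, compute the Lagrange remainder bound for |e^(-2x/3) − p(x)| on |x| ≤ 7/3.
1372*exp(14/9)/2187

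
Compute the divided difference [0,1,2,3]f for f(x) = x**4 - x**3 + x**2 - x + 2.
5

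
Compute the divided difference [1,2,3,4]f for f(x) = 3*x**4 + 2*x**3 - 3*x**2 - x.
32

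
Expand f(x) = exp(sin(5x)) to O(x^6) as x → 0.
1 + 5*x + 25*x**2/2 - 625*x**4/8 - 625*x**5/3 + O(x**6)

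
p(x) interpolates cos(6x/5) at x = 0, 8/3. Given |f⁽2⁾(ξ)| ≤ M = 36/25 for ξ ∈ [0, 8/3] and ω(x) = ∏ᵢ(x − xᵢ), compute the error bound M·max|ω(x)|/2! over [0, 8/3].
32/25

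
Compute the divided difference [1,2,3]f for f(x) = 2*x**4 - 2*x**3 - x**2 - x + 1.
37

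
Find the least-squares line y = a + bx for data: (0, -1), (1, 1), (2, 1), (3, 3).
a = -4/5, b = 6/5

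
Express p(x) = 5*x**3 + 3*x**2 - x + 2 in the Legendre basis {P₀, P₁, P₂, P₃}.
(3)P₀ + (2)P₁ + (2)P₂ + (2)P₃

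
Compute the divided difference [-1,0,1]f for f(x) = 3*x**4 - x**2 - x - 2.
2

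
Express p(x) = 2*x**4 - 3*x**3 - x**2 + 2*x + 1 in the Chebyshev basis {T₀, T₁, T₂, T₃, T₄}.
(5/4)T₀ + (-1/4)T₁ + (1/2)T₂ + (-3/4)T₃ + (1/4)T₄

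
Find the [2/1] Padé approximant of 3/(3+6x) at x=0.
1/(2*x + 1)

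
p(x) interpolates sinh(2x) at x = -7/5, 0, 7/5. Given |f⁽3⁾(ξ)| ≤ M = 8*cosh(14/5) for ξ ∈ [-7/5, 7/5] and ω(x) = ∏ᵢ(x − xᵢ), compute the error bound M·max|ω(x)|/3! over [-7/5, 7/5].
2744*sqrt(3)*cosh(14/5)/3375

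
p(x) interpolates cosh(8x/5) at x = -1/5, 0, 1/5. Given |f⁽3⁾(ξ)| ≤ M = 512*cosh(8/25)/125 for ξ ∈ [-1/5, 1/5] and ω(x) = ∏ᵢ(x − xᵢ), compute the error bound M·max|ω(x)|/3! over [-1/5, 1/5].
512*sqrt(3)*cosh(8/25)/421875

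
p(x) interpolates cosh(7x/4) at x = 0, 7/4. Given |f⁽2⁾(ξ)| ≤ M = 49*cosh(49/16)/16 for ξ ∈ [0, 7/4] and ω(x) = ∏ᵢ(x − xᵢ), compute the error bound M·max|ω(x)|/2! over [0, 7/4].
2401*cosh(49/16)/2048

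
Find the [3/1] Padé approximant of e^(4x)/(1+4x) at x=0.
(44*x**3/3 + 8*x**2 + 9*x/2 + 1)/(9*x/2 + 1)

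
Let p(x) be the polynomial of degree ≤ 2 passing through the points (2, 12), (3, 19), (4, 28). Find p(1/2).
21/4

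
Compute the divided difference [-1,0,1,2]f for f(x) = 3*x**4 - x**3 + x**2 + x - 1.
5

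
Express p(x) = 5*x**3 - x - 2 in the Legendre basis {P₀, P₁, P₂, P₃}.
(-2)P₀ + (2)P₁ + (2)P₃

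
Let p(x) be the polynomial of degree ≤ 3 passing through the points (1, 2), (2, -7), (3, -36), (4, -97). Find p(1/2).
11/4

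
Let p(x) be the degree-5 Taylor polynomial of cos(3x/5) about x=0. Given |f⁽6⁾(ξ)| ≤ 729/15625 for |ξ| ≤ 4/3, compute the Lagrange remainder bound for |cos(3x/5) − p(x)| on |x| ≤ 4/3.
256/703125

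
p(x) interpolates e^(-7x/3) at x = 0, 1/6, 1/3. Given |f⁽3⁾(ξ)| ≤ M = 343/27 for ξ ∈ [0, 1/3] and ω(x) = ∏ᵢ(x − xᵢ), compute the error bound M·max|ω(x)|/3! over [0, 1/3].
343*sqrt(3)/157464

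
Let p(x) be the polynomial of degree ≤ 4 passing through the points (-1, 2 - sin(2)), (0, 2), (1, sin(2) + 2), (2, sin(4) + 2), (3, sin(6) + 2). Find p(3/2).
15*sin(4)/32 - 5*sin(6)/128 + 87*sin(2)/128 + 2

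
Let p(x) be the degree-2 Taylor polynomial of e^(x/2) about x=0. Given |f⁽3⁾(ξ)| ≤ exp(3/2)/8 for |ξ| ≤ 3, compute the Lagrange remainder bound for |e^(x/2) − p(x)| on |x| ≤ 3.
9*exp(3/2)/16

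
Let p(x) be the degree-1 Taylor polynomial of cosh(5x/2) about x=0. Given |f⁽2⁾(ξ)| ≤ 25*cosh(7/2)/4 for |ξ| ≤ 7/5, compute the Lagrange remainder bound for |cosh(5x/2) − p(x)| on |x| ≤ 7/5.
49*cosh(7/2)/8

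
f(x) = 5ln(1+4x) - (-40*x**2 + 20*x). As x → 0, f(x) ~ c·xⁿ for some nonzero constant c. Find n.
3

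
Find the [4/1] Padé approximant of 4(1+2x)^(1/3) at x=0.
(64*x**4/243 - 256*x**3/405 + 32*x**2/15 + 128*x/15 + 4)/(22*x/15 + 1)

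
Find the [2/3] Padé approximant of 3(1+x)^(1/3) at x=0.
(7*x**2/6 + 4*x + 3)/(-x**3/162 + x**2/6 + x + 1)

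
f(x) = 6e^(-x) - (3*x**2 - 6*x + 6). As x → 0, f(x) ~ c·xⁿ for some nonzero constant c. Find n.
3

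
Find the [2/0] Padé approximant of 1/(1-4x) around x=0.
16*x**2 + 4*x + 1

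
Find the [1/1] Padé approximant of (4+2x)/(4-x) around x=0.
(x/2 + 1)/(1 - x/4)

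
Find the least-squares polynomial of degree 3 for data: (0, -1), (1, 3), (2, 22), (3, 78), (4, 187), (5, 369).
-8/9 + (283/189)x + (-145/126)x² + (169/54)x³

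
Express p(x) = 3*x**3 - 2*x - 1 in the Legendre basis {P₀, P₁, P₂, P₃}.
-P₀ + (-1/5)P₁ + (6/5)P₃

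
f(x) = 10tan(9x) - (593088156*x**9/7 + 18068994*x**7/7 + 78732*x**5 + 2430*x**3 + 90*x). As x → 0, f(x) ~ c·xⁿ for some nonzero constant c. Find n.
11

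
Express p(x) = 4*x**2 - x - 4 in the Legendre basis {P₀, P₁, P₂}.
(-8/3)P₀ - P₁ + (8/3)P₂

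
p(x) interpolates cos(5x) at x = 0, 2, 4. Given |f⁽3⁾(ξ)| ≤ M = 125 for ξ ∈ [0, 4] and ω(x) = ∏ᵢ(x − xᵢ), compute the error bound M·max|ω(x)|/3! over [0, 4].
1000*sqrt(3)/27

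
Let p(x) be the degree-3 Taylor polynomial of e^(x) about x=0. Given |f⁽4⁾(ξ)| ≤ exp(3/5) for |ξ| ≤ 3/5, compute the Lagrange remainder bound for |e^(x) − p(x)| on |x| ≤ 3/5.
27*exp(3/5)/5000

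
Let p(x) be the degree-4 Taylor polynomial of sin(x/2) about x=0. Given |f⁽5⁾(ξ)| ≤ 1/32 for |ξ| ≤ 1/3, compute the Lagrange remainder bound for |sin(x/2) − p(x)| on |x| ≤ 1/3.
1/933120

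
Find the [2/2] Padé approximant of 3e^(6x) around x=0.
(9*x**2 + 9*x + 3)/(3*x**2 - 3*x + 1)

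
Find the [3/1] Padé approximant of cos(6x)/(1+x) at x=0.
(54*x**3 - 252*x**2/17 - 54*x/17 + 1)/(1 - 37*x/17)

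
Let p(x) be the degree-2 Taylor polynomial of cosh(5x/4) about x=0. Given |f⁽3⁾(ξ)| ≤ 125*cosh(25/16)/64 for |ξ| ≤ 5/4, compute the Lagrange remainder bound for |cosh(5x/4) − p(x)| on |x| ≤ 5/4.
15625*cosh(25/16)/24576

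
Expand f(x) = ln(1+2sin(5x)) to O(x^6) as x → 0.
10*x - 50*x**2 + 875*x**3/3 - 6250*x**4/3 + 190625*x**5/12 + O(x**6)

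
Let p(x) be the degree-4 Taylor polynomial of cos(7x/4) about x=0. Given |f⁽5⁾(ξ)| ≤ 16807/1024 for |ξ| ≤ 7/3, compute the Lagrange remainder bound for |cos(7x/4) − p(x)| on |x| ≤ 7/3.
282475249/29859840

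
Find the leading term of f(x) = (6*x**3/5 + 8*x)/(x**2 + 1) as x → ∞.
6*x/5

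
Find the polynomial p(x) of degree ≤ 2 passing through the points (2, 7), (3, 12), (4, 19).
x**2 + 3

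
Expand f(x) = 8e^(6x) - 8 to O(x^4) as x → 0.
48*x + 144*x**2 + 288*x**3 + O(x**4)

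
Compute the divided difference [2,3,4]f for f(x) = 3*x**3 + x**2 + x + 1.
28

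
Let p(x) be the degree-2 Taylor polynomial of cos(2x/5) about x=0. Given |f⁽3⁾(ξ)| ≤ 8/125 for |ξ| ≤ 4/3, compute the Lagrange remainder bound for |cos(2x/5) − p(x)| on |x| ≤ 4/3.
256/10125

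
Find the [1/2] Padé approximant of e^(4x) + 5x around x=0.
(1787*x/219 + 1)/(-32*x**2/73 - 184*x/219 + 1)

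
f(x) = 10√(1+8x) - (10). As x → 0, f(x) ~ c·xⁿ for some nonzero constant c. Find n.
1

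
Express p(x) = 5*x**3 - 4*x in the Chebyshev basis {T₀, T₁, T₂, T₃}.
(-1/4)T₁ + (5/4)T₃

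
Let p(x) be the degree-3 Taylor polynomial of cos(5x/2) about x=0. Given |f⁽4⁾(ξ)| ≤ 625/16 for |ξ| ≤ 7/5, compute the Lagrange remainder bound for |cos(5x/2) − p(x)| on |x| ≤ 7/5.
2401/384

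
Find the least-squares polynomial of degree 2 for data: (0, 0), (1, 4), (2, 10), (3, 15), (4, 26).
9/35 + (181/70)x + (13/14)x²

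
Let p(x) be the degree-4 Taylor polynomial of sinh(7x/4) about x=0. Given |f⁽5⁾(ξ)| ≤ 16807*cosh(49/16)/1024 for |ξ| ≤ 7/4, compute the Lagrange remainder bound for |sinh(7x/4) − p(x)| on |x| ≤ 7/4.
282475249*cosh(49/16)/125829120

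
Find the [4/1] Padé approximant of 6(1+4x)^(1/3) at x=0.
(512*x**4/81 - 1024*x**3/135 + 64*x**2/5 + 128*x/5 + 6)/(44*x/15 + 1)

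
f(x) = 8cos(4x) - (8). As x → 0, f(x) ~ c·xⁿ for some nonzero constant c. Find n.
2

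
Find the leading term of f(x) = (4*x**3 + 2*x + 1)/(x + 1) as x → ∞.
4*x**2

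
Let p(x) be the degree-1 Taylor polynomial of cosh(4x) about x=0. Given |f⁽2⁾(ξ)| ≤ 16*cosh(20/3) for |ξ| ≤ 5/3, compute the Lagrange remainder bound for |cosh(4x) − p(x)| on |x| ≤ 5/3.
200*cosh(20/3)/9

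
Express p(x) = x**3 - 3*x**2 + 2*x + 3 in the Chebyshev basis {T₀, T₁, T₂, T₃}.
(3/2)T₀ + (11/4)T₁ + (-3/2)T₂ + (1/4)T₃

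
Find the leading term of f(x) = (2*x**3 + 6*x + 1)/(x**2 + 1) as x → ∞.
2*x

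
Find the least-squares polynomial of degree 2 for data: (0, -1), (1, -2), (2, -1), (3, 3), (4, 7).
-8/7 + (-113/70)x + (13/14)x²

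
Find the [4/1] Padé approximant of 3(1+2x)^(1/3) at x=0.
(16*x**4/81 - 64*x**3/135 + 8*x**2/5 + 32*x/5 + 3)/(22*x/15 + 1)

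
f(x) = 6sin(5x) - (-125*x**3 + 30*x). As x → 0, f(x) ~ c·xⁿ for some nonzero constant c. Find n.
5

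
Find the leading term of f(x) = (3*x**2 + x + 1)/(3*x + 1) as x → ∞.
x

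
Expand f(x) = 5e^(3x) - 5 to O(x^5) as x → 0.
15*x + 45*x**2/2 + 45*x**3/2 + 135*x**4/8 + O(x**5)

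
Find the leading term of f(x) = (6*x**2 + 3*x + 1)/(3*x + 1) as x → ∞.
2*x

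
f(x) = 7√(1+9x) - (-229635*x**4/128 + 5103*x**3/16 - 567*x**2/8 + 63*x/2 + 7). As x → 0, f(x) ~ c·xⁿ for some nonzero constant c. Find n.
5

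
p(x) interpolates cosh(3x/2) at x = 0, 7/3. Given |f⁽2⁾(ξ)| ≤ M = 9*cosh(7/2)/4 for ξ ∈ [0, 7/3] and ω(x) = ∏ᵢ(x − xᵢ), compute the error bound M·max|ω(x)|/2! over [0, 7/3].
49*cosh(7/2)/32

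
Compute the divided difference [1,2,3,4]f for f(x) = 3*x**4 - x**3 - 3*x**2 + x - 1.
29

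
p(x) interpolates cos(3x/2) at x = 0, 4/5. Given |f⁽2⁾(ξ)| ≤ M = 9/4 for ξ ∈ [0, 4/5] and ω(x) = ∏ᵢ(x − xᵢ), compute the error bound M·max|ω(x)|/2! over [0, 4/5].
9/50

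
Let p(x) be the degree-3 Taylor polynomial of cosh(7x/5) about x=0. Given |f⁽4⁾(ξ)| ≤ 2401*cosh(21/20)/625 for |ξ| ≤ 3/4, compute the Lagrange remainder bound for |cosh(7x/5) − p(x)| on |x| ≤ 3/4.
64827*cosh(21/20)/1280000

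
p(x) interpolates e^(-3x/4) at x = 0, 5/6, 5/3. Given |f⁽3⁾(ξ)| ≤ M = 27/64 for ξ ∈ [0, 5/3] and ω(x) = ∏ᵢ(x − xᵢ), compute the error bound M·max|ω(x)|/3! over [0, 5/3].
125*sqrt(3)/13824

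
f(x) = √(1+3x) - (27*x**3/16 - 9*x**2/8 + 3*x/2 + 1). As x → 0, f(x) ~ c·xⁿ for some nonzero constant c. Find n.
4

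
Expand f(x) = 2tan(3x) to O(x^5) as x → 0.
6*x + 18*x**3 + O(x**5)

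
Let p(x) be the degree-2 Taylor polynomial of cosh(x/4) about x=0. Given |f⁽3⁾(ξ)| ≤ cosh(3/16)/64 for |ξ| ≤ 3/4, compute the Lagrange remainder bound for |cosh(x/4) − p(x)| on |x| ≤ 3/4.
9*cosh(3/16)/8192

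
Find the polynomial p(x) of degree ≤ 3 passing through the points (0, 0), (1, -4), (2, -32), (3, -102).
-3*x**3 - 3*x**2 + 2*x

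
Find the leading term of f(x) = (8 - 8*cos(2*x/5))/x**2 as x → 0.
16/25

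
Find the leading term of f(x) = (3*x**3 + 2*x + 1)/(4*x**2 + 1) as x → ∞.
3*x/4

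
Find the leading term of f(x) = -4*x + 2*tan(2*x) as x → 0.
16*x**3/3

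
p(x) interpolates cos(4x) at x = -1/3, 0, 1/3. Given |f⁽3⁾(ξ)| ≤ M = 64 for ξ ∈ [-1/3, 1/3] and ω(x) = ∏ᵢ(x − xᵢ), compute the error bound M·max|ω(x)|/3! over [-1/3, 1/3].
64*sqrt(3)/729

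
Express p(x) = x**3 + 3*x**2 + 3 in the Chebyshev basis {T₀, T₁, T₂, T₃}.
(9/2)T₀ + (3/4)T₁ + (3/2)T₂ + (1/4)T₃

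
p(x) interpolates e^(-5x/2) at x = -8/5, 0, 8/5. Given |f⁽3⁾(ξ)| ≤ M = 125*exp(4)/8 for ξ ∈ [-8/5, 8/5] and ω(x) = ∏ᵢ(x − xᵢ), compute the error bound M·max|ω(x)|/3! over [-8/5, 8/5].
64*sqrt(3)*exp(4)/27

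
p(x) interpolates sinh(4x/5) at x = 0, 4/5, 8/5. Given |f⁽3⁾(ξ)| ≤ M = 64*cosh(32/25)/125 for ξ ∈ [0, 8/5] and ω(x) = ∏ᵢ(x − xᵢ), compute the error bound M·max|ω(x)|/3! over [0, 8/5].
4096*sqrt(3)*cosh(32/25)/421875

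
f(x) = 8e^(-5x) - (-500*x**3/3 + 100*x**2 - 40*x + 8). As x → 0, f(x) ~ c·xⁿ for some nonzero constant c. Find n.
4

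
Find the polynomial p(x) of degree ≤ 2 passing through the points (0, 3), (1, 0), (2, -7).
-2*x**2 - x + 3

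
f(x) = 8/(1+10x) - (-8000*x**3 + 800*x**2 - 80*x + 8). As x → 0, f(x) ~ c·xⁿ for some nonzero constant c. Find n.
4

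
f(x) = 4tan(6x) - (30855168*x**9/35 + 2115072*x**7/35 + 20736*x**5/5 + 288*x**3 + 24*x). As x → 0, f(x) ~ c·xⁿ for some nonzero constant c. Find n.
11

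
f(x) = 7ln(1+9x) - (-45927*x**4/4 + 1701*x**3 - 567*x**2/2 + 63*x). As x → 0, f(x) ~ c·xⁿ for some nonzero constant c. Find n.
5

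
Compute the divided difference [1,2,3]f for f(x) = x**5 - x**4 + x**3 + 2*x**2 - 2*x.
73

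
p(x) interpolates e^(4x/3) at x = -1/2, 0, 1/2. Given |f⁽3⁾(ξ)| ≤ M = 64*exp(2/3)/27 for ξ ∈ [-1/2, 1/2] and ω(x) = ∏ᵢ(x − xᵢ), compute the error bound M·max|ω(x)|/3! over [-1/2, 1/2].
8*sqrt(3)*exp(2/3)/729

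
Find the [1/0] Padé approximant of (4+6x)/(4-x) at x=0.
7*x/4 + 1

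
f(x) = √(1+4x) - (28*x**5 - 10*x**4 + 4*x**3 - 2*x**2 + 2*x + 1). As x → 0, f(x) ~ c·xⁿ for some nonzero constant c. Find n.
6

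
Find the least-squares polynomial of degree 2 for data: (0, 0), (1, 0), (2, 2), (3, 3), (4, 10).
9/35 + (-99/70)x + (13/14)x²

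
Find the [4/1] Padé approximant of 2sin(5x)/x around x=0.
625*x**4/12 - 125*x**2/3 + 10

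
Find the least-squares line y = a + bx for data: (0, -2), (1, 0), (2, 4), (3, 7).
a = -12/5, b = 31/10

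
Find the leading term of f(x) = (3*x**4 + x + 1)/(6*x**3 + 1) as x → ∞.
x/2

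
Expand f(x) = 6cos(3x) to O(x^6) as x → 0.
6 - 27*x**2 + 81*x**4/4 + O(x**6)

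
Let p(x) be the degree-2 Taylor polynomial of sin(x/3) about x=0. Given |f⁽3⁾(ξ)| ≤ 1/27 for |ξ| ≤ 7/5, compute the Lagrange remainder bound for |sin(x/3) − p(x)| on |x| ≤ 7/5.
343/20250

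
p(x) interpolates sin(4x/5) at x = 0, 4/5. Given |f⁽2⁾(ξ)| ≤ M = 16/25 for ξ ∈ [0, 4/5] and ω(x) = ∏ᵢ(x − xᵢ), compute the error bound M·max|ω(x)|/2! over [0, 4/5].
32/625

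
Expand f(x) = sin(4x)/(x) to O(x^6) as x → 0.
4 - 32*x**2/3 + 128*x**4/15 + O(x**6)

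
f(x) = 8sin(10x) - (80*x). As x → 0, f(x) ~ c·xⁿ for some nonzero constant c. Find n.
3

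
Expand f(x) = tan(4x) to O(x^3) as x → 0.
4*x + O(x**3)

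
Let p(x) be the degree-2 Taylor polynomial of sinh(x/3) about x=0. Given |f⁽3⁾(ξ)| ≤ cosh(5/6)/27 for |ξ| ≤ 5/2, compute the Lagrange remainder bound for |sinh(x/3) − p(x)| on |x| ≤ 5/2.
125*cosh(5/6)/1296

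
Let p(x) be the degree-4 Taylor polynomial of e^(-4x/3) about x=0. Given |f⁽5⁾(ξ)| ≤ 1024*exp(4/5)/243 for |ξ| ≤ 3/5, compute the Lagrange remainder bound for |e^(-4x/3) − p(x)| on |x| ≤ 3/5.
128*exp(4/5)/46875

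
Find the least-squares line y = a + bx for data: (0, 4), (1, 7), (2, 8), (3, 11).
a = 21/5, b = 11/5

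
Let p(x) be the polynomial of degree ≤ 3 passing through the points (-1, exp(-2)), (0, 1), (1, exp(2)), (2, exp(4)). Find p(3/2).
(1 + 5*(-1 + 3*exp(2) + exp(4))*exp(2))*exp(-2)/16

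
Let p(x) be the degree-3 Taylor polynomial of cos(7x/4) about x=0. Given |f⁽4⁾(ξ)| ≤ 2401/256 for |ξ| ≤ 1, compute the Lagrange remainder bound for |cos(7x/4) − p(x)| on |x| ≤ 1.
2401/6144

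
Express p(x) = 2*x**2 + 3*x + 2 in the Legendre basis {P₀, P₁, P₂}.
(8/3)P₀ + (3)P₁ + (4/3)P₂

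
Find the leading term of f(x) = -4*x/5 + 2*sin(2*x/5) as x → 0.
-8*x**3/375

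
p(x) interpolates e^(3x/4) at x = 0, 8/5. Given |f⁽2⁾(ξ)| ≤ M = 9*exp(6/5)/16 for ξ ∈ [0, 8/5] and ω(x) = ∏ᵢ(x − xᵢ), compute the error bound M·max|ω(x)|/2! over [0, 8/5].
9*exp(6/5)/50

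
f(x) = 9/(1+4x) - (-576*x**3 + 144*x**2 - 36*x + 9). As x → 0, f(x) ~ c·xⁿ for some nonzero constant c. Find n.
4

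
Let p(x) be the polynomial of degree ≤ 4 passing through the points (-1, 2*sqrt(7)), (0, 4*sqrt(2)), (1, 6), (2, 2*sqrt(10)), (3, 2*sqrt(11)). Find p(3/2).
-5*sqrt(2)/8 - 5*sqrt(11)/64 + 3*sqrt(7)/64 + 15*sqrt(10)/16 + 135/32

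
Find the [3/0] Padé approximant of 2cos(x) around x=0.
2 - x**2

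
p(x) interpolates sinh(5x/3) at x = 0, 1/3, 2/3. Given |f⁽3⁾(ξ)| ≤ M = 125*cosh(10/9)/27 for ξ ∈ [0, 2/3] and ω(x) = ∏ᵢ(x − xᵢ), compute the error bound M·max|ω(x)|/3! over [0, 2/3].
125*sqrt(3)*cosh(10/9)/19683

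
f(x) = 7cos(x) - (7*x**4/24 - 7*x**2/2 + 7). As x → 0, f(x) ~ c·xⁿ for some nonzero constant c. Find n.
6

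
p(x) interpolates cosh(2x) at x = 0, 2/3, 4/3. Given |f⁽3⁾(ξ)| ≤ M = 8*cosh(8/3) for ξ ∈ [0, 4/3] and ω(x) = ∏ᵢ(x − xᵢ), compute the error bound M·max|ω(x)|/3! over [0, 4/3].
64*sqrt(3)*cosh(8/3)/729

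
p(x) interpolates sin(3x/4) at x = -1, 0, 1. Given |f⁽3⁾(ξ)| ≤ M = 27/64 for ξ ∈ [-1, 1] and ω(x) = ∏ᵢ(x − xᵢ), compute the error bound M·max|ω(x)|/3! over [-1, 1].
sqrt(3)/64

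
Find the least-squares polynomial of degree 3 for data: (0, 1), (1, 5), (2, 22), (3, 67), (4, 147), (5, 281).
59/63 + (601/378)x + (26/63)x² + (113/54)x³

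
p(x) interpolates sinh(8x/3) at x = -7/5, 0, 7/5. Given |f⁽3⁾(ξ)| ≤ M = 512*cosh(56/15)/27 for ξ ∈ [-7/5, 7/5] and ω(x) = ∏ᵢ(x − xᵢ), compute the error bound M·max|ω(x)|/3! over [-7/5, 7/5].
175616*sqrt(3)*cosh(56/15)/91125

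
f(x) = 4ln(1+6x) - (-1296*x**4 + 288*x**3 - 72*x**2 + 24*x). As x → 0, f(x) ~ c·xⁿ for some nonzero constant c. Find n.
5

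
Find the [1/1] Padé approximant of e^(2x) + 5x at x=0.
(47*x/7 + 1)/(1 - 2*x/7)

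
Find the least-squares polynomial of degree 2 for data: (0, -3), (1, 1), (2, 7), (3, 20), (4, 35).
-20/7 + (17/14)x + (29/14)x²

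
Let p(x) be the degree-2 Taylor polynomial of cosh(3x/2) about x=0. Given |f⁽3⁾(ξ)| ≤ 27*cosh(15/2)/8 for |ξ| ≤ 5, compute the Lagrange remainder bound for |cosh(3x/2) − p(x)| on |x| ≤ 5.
1125*cosh(15/2)/16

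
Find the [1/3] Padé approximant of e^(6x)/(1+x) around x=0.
(x + 1)/(-6*x**3 + 7*x**2 - 4*x + 1)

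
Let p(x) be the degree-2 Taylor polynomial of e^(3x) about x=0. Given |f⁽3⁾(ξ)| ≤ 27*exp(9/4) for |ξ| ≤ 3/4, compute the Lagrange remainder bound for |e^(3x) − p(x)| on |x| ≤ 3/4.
243*exp(9/4)/128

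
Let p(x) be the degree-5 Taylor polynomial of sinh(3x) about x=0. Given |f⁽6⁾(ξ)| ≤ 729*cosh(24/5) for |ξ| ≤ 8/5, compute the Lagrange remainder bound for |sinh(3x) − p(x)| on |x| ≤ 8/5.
1327104*cosh(24/5)/78125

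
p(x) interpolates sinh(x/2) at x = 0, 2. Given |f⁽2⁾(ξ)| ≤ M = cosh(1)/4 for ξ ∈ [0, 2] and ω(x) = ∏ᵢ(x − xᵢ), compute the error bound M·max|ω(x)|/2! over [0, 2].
cosh(1)/8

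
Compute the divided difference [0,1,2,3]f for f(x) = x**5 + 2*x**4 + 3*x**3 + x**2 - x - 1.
40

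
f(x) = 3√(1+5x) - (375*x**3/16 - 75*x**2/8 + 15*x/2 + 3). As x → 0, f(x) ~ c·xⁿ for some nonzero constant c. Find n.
4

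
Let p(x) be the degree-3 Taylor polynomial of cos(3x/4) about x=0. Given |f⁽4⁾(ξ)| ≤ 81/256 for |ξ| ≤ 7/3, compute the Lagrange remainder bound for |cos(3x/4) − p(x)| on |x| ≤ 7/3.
2401/6144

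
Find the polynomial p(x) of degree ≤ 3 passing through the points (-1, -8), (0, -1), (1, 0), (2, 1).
x**3 - 3*x**2 + 3*x - 1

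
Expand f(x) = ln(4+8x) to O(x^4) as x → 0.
log(4) + 2*x - 2*x**2 + 8*x**3/3 + O(x**4)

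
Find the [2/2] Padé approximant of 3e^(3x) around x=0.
(9*x**2/4 + 9*x/2 + 3)/(3*x**2/4 - 3*x/2 + 1)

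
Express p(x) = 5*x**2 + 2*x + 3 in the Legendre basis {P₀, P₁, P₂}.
(14/3)P₀ + (2)P₁ + (10/3)P₂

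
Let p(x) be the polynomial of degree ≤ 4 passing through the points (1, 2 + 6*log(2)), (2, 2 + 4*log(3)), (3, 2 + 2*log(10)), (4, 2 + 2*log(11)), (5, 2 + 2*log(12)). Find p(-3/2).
2 + log(191561942608236107294793378393788647952342390272950272000000000000000000000000000000000000000000000000000000000000000000000000000000000000000000000000000000000000000000000000000000000000000000000000000000000000*11**(11/16)*2**(17/64)*3**(59/64)*5**(13/32)/207589727229667617364050040559595126992307182041663968365041085227372309632424517470029479189719043873749959799630116683695675118773796682033447968121002410399431431597810905545125273959033396868346495500159667)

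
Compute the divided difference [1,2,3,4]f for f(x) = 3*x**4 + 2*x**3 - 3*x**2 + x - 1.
32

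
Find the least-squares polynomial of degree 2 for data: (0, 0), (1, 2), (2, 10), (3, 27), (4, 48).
-3/35 + (-93/70)x + (47/14)x²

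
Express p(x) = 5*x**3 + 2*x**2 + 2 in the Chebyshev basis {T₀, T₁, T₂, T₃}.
(3)T₀ + (15/4)T₁ + T₂ + (5/4)T₃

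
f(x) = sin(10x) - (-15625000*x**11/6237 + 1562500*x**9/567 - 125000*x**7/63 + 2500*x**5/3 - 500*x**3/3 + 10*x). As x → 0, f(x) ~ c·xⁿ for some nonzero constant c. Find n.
13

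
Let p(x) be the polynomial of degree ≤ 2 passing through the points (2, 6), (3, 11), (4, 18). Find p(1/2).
9/4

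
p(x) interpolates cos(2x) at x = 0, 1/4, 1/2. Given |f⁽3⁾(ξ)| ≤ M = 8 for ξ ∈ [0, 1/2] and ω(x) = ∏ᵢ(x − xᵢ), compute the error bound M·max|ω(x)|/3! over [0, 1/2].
sqrt(3)/216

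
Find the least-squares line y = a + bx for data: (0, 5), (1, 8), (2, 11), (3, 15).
a = 24/5, b = 33/10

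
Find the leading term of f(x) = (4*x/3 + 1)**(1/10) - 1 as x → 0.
2*x/15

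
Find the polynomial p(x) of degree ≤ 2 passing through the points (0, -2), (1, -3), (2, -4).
-x - 2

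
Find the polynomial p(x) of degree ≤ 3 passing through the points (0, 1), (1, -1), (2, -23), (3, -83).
-3*x**3 - x**2 + 2*x + 1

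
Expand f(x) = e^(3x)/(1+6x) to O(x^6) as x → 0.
1 - 3*x + 45*x**2/2 - 261*x**3/2 + 6291*x**4/8 - 188649*x**5/40 + O(x**6)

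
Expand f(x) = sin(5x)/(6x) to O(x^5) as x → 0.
5/6 - 125*x**2/36 + 625*x**4/144 + O(x**5)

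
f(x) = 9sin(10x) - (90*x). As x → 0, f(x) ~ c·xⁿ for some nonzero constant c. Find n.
3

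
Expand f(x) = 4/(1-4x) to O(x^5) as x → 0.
4 + 16*x + 64*x**2 + 256*x**3 + 1024*x**4 + O(x**5)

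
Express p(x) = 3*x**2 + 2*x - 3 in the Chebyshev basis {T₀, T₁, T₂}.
(-3/2)T₀ + (2)T₁ + (3/2)T₂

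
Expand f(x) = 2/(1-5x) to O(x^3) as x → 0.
2 + 10*x + 50*x**2 + O(x**3)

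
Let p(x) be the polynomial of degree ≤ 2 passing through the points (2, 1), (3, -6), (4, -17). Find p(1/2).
4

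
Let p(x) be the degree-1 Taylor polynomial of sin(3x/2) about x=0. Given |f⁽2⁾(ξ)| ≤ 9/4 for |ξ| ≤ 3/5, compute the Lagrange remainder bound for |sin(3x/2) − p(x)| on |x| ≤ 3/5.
81/200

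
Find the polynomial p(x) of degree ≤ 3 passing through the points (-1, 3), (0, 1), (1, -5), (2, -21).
-x**3 - 2*x**2 - 3*x + 1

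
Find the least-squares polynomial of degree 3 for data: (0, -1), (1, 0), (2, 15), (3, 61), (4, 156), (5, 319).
-15/14 + (17/28)x + (-65/28)x² + (3)x³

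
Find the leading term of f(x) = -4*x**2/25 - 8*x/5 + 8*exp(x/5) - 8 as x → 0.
4*x**3/375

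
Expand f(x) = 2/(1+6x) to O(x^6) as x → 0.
2 - 12*x + 72*x**2 - 432*x**3 + 2592*x**4 - 15552*x**5 + O(x**6)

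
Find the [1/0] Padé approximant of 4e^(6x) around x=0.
24*x + 4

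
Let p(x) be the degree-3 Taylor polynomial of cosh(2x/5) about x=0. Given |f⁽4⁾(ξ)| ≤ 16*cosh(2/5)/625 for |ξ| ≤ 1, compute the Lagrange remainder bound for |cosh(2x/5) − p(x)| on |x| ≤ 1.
2*cosh(2/5)/1875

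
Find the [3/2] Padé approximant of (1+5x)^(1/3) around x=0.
(175*x**3/81 + 35*x**2/3 + 7*x + 1)/(50*x**2/9 + 16*x/3 + 1)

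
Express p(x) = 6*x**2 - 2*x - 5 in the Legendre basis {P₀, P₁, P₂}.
(-3)P₀ + (-2)P₁ + (4)P₂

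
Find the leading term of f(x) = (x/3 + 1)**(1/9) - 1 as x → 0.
x/27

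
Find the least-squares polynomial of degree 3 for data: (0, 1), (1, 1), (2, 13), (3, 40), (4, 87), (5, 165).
46/63 + (-97/54)x + (115/63)x² + (55/54)x³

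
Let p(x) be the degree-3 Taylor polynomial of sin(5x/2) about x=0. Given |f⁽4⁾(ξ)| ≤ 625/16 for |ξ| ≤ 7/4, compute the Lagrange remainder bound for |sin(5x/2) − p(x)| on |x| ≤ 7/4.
1500625/98304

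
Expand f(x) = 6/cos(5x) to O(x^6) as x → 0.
6 + 75*x**2 + 3125*x**4/4 + O(x**6)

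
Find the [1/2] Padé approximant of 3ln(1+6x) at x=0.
18*x/(-3*x**2 + 3*x + 1)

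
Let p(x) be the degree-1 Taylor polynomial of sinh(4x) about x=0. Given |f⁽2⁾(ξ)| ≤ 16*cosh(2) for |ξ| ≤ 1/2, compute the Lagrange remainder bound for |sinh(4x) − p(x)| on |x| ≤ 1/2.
2*cosh(2)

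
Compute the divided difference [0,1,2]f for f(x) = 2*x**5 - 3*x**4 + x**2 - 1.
10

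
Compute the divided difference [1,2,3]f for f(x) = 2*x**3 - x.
12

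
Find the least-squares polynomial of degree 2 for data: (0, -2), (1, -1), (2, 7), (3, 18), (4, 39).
-13/7 + (-153/70)x + (43/14)x²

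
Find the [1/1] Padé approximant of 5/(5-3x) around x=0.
1/(1 - 3*x/5)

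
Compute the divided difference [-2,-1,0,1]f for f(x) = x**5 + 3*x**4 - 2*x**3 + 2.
-3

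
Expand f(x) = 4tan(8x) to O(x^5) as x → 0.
32*x + 2048*x**3/3 + O(x**5)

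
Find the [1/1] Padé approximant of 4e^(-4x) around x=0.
(4 - 8*x)/(2*x + 1)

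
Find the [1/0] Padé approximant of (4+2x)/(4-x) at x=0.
3*x/4 + 1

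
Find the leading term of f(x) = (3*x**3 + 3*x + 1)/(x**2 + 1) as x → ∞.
3*x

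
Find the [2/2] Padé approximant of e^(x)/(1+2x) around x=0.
(37*x**2/204 + 23*x/34 + 1)/(-131*x**2/204 + 57*x/34 + 1)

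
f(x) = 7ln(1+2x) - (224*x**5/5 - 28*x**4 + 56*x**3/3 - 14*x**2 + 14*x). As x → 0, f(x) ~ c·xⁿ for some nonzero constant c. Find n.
6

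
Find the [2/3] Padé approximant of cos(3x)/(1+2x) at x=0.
(1 - 15*x**2/4)/(3*x**3/2 + 3*x**2/4 + 2*x + 1)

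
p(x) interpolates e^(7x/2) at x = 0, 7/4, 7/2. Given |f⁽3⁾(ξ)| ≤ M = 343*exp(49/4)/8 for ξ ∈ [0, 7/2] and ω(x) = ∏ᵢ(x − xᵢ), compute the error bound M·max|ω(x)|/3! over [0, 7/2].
117649*sqrt(3)*exp(49/4)/13824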